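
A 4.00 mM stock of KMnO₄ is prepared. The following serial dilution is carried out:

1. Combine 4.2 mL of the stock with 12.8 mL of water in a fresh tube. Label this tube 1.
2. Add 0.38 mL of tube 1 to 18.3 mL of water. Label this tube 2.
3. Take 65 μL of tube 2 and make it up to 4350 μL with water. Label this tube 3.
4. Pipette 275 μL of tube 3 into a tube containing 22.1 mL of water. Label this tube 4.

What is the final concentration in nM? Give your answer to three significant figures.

3.69 nM

Step 1: 4.2 mL + 12.8 mL = 17 mL total → factor 17/4.2 = 4.0476
Step 2: 0.38 mL + 18.3 mL = 18.68 mL total → factor 18.68/0.38 = 49.158
Step 3: 65 μL brought to 4350 μL → factor 4350/65 = 66.923
Step 4: 275 μL + 22.1 mL = 22375 μL total → factor 22375/275 = 81.364
Overall dilution factor = 4.0476 × 49.158 × 66.923 × 81.364 = 1.0834 × 10^6
Final = 4.00 mM / 1.0834 × 10^6 = 3.692 × 10^-6 mM = 3.69 nM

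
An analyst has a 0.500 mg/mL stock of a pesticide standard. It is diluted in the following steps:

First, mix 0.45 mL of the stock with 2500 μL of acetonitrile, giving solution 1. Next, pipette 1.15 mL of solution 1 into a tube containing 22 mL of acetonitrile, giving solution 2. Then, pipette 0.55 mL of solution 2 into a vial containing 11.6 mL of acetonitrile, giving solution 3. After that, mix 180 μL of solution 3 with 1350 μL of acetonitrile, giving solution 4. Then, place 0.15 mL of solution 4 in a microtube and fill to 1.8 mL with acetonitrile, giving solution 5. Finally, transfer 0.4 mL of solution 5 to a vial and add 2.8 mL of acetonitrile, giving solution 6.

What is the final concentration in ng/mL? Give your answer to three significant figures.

Step 1: 0.45 mL + 2500 μL = 2.95 mL total → factor 2.95/0.45 = 6.5556
Step 2: 1.15 mL + 22 mL = 23.15 mL total → factor 23.15/1.15 = 20.13
Step 3: 0.55 mL + 11.6 mL = 12.15 mL total → factor 12.15/0.55 = 22.091
Step 4: 180 μL + 1350 μL = 1530 μL total → factor 1530/180 = 8.5
Step 5: 0.15 mL brought to 1.8 mL → factor 1.8/0.15 = 12
Step 6: 0.4 mL + 2.8 mL = 3.2 mL total → factor 3.2/0.4 = 8
Overall dilution factor = 6.5556 × 20.13 × 22.091 × 8.5 × 12 × 8 = 2.3788 × 10^6
Final = 0.500 mg/mL / 2.3788 × 10^6 = 2.102 × 10^-7 mg/mL = 0.210 ng/mL

0.210 ng/mL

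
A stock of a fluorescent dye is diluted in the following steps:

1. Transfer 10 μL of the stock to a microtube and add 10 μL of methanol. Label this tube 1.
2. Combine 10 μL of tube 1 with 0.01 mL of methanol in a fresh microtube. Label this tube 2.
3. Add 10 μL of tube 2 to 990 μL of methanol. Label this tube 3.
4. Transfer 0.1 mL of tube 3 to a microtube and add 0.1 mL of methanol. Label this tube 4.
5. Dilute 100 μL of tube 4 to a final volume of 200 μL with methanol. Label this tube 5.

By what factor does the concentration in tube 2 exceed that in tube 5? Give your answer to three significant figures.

400

Step 1: 10 μL + 10 μL = 20 μL total → factor 20/10 = 2
Step 2: 10 μL + 0.01 mL = 20 μL total → factor 20/10 = 2
Step 3: 10 μL + 990 μL = 1000 μL total → factor 1000/10 = 100
Step 4: 0.1 mL + 0.1 mL = 0.2 mL total → factor 0.2/0.1 = 2
Step 5: 100 μL brought to 200 μL → factor 200/100 = 2
Dilution factor to tube 2 = 4; to tube 5 = 1600
[tube 2]/[tube 5] = (factor to tube 5)/(factor to tube 2) = 1600/4 = 400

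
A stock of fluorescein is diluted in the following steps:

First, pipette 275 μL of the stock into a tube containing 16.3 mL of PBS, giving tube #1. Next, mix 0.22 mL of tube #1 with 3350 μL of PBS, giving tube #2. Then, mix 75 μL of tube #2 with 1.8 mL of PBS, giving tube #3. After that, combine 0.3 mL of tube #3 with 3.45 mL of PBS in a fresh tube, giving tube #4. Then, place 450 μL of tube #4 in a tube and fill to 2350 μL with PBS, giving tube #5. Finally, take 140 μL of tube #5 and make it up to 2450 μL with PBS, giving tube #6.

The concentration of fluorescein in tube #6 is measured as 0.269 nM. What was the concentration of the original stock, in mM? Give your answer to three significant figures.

7.51 mM

Step 1: 275 μL + 16.3 mL = 16575 μL total → factor 16575/275 = 60.273
Step 2: 0.22 mL + 3350 μL = 3.57 mL total → factor 3.57/0.22 = 16.227
Step 3: 75 μL + 1.8 mL = 1875 μL total → factor 1875/75 = 25
Step 4: 0.3 mL + 3.45 mL = 3.75 mL total → factor 3.75/0.3 = 12.5
Step 5: 450 μL brought to 2350 μL → factor 2350/450 = 5.2222
Step 6: 140 μL brought to 2450 μL → factor 2450/140 = 17.5
Overall dilution factor = 60.273 × 16.227 × 25 × 12.5 × 5.2222 × 17.5 = 2.7932 × 10^7
Stock = 0.269 nM × 2.7932 × 10^7 = 7.514 × 10^6 nM = 7.51 mM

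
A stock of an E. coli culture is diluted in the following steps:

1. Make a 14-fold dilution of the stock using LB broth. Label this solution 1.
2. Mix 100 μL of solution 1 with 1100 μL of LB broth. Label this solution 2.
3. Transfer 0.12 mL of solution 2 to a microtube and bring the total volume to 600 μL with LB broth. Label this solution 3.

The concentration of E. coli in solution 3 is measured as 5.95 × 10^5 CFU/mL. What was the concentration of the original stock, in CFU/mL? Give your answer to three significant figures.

5.00 × 10^8 CFU/mL

Step 1: 14-fold → factor 14
Step 2: 100 μL + 1100 μL = 1200 μL total → factor 1200/100 = 12
Step 3: 0.12 mL brought to 600 μL → factor 0.6/0.12 = 5
Overall dilution factor = 14 × 12 × 5 = 840
Stock = 5.95 × 10^5 CFU/mL × 840 = 5.00 × 10^8 CFU/mL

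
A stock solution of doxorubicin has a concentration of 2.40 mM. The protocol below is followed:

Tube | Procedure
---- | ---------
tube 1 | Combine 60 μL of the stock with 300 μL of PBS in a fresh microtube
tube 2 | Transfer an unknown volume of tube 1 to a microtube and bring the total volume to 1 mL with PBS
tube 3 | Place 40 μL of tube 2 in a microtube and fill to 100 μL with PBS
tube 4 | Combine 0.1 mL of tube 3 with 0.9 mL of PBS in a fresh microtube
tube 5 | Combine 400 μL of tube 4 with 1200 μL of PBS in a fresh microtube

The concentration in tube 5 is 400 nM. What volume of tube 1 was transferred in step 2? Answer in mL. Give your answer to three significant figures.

0.100 mL

Step 1: 60 μL + 300 μL = 360 μL total → factor 360/60 = 6
Step 2: v brought to 1 mL → factor = 1 mL/v
Step 3: 40 μL brought to 100 μL → factor 100/40 = 2.5
Step 4: 0.1 mL + 0.9 mL = 1 mL total → factor 1/0.1 = 10
Step 5: 400 μL + 1200 μL = 1600 μL total → factor 1600/400 = 4
Product of known-step factors = 600
Overall factor = 2.40 mM / (400 nM) = 6000
Step-2 factor = 6000 / 600 = 10
v = 1 mL / 10 = 0.100 mL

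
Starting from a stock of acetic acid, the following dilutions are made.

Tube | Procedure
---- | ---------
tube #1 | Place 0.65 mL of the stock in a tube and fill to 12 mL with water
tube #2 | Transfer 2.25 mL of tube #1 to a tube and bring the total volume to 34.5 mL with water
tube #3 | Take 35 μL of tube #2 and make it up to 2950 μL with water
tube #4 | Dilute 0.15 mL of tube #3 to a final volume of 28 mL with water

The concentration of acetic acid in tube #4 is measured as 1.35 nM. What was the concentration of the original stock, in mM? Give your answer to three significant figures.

Step 1: 0.65 mL brought to 12 mL → factor 12/0.65 = 18.462
Step 2: 2.25 mL brought to 34.5 mL → factor 34.5/2.25 = 15.333
Step 3: 35 μL brought to 2950 μL → factor 2950/35 = 84.286
Step 4: 0.15 mL brought to 28 mL → factor 28/0.15 = 186.67
Overall dilution factor = 18.462 × 15.333 × 84.286 × 186.67 = 4.4537 × 10^6
Stock = 1.35 nM × 4.4537 × 10^6 = 6.013 × 10^6 nM = 6.01 mM

6.01 mM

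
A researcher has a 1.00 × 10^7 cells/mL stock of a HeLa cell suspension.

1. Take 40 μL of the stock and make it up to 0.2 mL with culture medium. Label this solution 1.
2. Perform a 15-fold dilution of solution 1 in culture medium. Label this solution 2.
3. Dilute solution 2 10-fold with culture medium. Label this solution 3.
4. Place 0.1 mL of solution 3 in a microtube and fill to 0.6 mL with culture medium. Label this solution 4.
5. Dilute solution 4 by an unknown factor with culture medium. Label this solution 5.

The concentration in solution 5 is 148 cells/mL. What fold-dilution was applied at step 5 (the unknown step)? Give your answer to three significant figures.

Step 1: 40 μL brought to 0.2 mL → factor 200/40 = 5
Step 2: 15-fold → factor 15
Step 3: 10-fold → factor 10
Step 4: 0.1 mL brought to 0.6 mL → factor 0.6/0.1 = 6
Step 5: unknown factor x
Product of known-step factors = 4500
Overall factor = 1.00 × 10^7 cells/mL / (148 cells/mL) = 67568
x = 67568 / 4500 = 15.0

15.0-fold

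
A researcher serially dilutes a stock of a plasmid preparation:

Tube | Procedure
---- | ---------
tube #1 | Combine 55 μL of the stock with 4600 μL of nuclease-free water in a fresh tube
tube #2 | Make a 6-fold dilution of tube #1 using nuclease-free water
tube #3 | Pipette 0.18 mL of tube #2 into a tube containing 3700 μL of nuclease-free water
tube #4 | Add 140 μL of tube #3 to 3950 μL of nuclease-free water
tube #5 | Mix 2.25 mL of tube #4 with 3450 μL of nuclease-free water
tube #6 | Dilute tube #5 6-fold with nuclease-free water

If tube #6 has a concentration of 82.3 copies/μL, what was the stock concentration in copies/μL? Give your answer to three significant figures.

Step 1: 55 μL + 4600 μL = 4655 μL total → factor 4655/55 = 84.636
Step 2: 6-fold → factor 6
Step 3: 0.18 mL + 3700 μL = 3.88 mL total → factor 3.88/0.18 = 21.556
Step 4: 140 μL + 3950 μL = 4090 μL total → factor 4090/140 = 29.214
Step 5: 2.25 mL + 3450 μL = 5.7 mL total → factor 5.7/2.25 = 2.5333
Step 6: 6-fold → factor 6
Overall dilution factor = 84.636 × 6 × 21.556 × 29.214 × 2.5333 × 6 = 4.8608 × 10^6
Stock = 82.3 copies/μL × 4.8608 × 10^6 = 4.00 × 10^8 copies/μL

4.00 × 10^8 copies/μL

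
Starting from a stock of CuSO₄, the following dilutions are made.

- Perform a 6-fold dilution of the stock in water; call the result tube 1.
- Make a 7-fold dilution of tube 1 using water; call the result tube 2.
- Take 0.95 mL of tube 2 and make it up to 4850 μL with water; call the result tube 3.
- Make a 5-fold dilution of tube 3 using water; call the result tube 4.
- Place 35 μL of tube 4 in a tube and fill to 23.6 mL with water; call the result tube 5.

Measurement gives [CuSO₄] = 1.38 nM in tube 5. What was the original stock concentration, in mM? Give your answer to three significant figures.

Step 1: 6-fold → factor 6
Step 2: 7-fold → factor 7
Step 3: 0.95 mL brought to 4850 μL → factor 4.85/0.95 = 5.1053
Step 4: 5-fold → factor 5
Step 5: 35 μL brought to 23.6 mL → factor 23600/35 = 674.29
Overall dilution factor = 6 × 7 × 5.1053 × 5 × 674.29 = 7.2291 × 10^5
Stock = 1.38 nM × 7.2291 × 10^5 = 9.976 × 10^5 nM = 0.998 mM

0.998 mM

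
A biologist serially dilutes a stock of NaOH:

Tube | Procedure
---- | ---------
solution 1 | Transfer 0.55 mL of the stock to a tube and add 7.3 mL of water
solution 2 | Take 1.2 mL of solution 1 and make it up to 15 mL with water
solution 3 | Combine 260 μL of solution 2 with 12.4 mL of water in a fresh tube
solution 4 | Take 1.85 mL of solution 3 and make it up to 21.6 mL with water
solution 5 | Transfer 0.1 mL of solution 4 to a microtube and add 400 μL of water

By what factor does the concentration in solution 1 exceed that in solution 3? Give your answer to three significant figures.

609

Step 1: 0.55 mL + 7.3 mL = 7.85 mL total → factor 7.85/0.55 = 14.273
Step 2: 1.2 mL brought to 15 mL → factor 15/1.2 = 12.5
Step 3: 260 μL + 12.4 mL = 12660 μL total → factor 12660/260 = 48.692
Dilution factor to solution 1 = 14.273; to solution 3 = 8687.2
[solution 1]/[solution 3] = (factor to solution 3)/(factor to solution 1) = 8687.2/14.273 = 609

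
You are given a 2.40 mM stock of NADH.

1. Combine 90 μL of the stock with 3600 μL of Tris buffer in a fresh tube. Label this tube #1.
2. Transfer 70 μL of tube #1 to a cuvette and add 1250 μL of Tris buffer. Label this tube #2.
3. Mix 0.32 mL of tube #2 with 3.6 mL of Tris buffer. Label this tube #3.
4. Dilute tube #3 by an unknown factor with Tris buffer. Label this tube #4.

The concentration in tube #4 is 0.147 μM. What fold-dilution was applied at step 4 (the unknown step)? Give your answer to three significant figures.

1.72-fold

Step 1: 90 μL + 3600 μL = 3690 μL total → factor 3690/90 = 41
Step 2: 70 μL + 1250 μL = 1320 μL total → factor 1320/70 = 18.857
Step 3: 0.32 mL + 3.6 mL = 3.92 mL total → factor 3.92/0.32 = 12.25
Step 4: unknown factor x
Product of known-step factors = 9471
Overall factor = 2.40 mM / (0.147 μM) = 16327
x = 16327 / 9471 = 1.72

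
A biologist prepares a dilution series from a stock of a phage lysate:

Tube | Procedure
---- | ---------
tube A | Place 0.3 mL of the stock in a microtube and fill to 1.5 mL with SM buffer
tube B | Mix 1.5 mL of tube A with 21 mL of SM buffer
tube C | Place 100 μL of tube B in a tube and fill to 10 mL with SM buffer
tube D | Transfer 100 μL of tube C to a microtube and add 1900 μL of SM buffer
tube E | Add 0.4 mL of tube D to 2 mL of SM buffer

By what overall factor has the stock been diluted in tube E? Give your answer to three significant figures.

9.00 × 10^5

Step 1: 0.3 mL brought to 1.5 mL → factor 1.5/0.3 = 5
Step 2: 1.5 mL + 21 mL = 22.5 mL total → factor 22.5/1.5 = 15
Step 3: 100 μL brought to 10 mL → factor 10000/100 = 100
Step 4: 100 μL + 1900 μL = 2000 μL total → factor 2000/100 = 20
Step 5: 0.4 mL + 2 mL = 2.4 mL total → factor 2.4/0.4 = 6
Overall dilution factor = 5 × 15 × 100 × 20 × 6 = 9 × 10^5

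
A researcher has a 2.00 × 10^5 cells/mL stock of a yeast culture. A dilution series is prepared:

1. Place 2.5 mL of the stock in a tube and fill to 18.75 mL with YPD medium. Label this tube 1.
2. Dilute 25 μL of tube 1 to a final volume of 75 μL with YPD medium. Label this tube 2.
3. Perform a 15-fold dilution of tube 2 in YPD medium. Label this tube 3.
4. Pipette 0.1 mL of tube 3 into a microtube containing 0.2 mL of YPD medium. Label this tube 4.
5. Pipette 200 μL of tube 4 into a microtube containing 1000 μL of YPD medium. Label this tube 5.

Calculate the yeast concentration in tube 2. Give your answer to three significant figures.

Step 1: 2.5 mL brought to 18.75 mL → factor 18.75/2.5 = 7.5
Step 2: 25 μL brought to 75 μL → factor 75/25 = 3
Dilution factor through tube 2 = 7.5 × 3 = 22.5
[tube 2] = 2.00 × 10^5 cells/mL / 22.5 = 8.89 × 10^3 cells/mL

8.89 × 10^3 cells/mL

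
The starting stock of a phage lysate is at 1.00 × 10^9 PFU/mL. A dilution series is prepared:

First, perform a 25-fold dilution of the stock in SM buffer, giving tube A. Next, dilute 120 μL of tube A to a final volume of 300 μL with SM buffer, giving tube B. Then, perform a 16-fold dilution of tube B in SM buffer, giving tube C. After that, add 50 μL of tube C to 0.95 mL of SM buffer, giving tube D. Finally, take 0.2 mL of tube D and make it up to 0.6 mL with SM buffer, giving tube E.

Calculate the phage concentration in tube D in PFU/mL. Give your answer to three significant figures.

Step 1: 25-fold → factor 25
Step 2: 120 μL brought to 300 μL → factor 300/120 = 2.5
Step 3: 16-fold → factor 16
Step 4: 50 μL + 0.95 mL = 1000 μL total → factor 1000/50 = 20
Dilution factor through tube D = 25 × 2.5 × 16 × 20 = 20000
[tube D] = 1.00 × 10^9 PFU/mL / 20000 = 5.00 × 10^4 PFU/mL

5.00 × 10^4 PFU/mL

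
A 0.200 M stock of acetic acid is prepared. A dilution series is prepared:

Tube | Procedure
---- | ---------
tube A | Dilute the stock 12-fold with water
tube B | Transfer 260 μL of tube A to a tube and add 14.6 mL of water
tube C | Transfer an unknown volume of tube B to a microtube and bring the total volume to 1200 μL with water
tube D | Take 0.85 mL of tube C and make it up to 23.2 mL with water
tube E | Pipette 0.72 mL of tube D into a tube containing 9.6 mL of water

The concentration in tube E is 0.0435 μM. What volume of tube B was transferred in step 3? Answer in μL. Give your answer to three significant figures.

70.0 μL

Step 1: 12-fold → factor 12
Step 2: 260 μL + 14.6 mL = 14860 μL total → factor 14860/260 = 57.154
Step 3: v brought to 1200 μL → factor = 1200 μL/v
Step 4: 0.85 mL brought to 23.2 mL → factor 23.2/0.85 = 27.294
Step 5: 0.72 mL + 9.6 mL = 10.32 mL total → factor 10.32/0.72 = 14.333
Product of known-step factors = 2.6831 × 10^5
Overall factor = 0.200 M / (0.0435 μM) = 4.5977 × 10^6
Step-3 factor = 4.5977 × 10^6 / 2.6831 × 10^5 = 17.136
v = 1200 μL / 17.136 = 70.0 μL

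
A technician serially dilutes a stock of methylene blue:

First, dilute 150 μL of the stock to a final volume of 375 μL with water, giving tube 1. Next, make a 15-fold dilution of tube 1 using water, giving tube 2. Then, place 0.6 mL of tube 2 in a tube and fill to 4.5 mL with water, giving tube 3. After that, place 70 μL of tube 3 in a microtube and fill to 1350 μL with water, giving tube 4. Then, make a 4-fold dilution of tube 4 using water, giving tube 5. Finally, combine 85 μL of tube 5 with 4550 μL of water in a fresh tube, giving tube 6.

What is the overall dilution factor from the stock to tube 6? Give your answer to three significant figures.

Step 1: 150 μL brought to 375 μL → factor 375/150 = 2.5
Step 2: 15-fold → factor 15
Step 3: 0.6 mL brought to 4.5 mL → factor 4.5/0.6 = 7.5
Step 4: 70 μL brought to 1350 μL → factor 1350/70 = 19.286
Step 5: 4-fold → factor 4
Step 6: 85 μL + 4550 μL = 4635 μL total → factor 4635/85 = 54.529
Overall dilution factor = 2.5 × 15 × 7.5 × 19.286 × 4 × 54.529 = 1.1831 × 10^6

1.18 × 10^6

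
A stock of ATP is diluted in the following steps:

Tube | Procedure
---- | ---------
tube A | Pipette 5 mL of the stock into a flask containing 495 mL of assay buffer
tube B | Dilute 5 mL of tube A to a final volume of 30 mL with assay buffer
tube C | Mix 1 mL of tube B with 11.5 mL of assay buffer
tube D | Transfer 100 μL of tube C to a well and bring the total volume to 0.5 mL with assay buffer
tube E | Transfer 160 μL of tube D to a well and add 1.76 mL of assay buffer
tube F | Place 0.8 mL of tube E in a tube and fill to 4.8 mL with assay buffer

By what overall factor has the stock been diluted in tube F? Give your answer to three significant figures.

2.70 × 10^6

Step 1: 5 mL + 495 mL = 500 mL total → factor 500/5 = 100
Step 2: 5 mL brought to 30 mL → factor 30/5 = 6
Step 3: 1 mL + 11.5 mL = 12.5 mL total → factor 12.5/1 = 12.5
Step 4: 100 μL brought to 0.5 mL → factor 500/100 = 5
Step 5: 160 μL + 1.76 mL = 1920 μL total → factor 1920/160 = 12
Step 6: 0.8 mL brought to 4.8 mL → factor 4.8/0.8 = 6
Overall dilution factor = 100 × 6 × 12.5 × 5 × 12 × 6 = 2.7 × 10^6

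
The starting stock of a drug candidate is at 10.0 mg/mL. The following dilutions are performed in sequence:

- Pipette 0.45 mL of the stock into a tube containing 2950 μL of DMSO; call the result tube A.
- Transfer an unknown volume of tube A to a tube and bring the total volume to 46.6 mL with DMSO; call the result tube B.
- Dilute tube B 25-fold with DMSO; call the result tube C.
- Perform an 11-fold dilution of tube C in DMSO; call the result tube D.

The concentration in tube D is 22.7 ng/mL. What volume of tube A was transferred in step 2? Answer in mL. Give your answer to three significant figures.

Step 1: 0.45 mL + 2950 μL = 3.4 mL total → factor 3.4/0.45 = 7.5556
Step 2: v brought to 46.6 mL → factor = 46.6 mL/v
Step 3: 25-fold → factor 25
Step 4: 11-fold → factor 11
Product of known-step factors = 2077.8
Overall factor = 10.0 mg/mL / (22.7 ng/mL) = 4.4053 × 10^5
Step-2 factor = 4.4053 × 10^5 / 2077.8 = 212.02
v = 46.6 mL / 212.02 = 0.220 mL

0.220 mL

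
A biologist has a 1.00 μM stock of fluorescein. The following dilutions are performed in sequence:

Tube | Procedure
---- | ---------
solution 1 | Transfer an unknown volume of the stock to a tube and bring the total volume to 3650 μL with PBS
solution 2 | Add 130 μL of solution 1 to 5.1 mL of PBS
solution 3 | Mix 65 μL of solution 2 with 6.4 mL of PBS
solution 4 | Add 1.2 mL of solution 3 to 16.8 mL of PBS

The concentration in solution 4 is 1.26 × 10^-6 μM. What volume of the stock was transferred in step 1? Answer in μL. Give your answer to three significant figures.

276 μL

Step 1: v brought to 3650 μL → factor = 3650 μL/v
Step 2: 130 μL + 5.1 mL = 5230 μL total → factor 5230/130 = 40.231
Step 3: 65 μL + 6.4 mL = 6465 μL total → factor 6465/65 = 99.462
Step 4: 1.2 mL + 16.8 mL = 18 mL total → factor 18/1.2 = 15
Product of known-step factors = 60021
Overall factor = 1.00 μM / (1.26 × 10^-6 μM) = 7.9365 × 10^5
Step-1 factor = 7.9365 × 10^5 / 60021 = 13.223
v = 3650 μL / 13.223 = 276 μL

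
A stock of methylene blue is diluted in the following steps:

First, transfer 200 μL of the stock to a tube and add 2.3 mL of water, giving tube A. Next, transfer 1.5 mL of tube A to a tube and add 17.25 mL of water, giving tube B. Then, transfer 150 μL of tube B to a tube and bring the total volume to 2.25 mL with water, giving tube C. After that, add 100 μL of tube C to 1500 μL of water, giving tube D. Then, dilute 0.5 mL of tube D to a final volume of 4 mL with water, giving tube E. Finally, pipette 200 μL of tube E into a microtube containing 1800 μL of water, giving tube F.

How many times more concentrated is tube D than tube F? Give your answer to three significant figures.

Step 1: 200 μL + 2.3 mL = 2500 μL total → factor 2500/200 = 12.5
Step 2: 1.5 mL + 17.25 mL = 18.75 mL total → factor 18.75/1.5 = 12.5
Step 3: 150 μL brought to 2.25 mL → factor 2250/150 = 15
Step 4: 100 μL + 1500 μL = 1600 μL total → factor 1600/100 = 16
Step 5: 0.5 mL brought to 4 mL → factor 4/0.5 = 8
Step 6: 200 μL + 1800 μL = 2000 μL total → factor 2000/200 = 10
Dilution factor to tube D = 37500; to tube F = 3 × 10^6
[tube D]/[tube F] = (factor to tube F)/(factor to tube D) = 3 × 10^6/37500 = 80.0

80.0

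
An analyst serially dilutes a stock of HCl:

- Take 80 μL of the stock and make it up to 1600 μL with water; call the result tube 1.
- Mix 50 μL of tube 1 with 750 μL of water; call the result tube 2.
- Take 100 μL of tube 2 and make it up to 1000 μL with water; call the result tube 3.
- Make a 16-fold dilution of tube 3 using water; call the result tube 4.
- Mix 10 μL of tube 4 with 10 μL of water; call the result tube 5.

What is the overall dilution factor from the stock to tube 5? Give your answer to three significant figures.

Step 1: 80 μL brought to 1600 μL → factor 1600/80 = 20
Step 2: 50 μL + 750 μL = 800 μL total → factor 800/50 = 16
Step 3: 100 μL brought to 1000 μL → factor 1000/100 = 10
Step 4: 16-fold → factor 16
Step 5: 10 μL + 10 μL = 20 μL total → factor 20/10 = 2
Overall dilution factor = 20 × 16 × 10 × 16 × 2 = 1.024 × 10^5

1.02 × 10^5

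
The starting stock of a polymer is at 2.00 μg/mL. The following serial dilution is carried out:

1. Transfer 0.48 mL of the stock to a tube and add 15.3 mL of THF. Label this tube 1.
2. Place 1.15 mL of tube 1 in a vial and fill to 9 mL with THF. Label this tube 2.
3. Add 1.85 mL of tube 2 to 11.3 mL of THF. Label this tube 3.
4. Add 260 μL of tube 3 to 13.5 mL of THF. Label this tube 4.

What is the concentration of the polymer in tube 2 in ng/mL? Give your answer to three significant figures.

Step 1: 0.48 mL + 15.3 mL = 15.78 mL total → factor 15.78/0.48 = 32.875
Step 2: 1.15 mL brought to 9 mL → factor 9/1.15 = 7.8261
Dilution factor through tube 2 = 32.875 × 7.8261 = 257.28
[tube 2] = 2.00 μg/mL / 257.28 = 0.007774 μg/mL = 7.77 ng/mL

7.77 ng/mL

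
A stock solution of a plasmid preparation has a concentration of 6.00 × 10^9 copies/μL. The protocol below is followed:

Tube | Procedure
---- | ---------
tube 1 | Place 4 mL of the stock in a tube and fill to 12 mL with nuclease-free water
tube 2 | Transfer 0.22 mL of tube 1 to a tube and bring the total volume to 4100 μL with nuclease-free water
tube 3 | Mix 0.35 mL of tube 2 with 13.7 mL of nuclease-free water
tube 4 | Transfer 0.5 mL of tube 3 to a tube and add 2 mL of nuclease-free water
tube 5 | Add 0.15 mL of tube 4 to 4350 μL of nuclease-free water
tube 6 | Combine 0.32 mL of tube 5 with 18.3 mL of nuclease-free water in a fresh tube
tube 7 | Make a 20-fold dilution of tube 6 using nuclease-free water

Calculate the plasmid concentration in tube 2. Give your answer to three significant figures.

Step 1: 4 mL brought to 12 mL → factor 12/4 = 3
Step 2: 0.22 mL brought to 4100 μL → factor 4.1/0.22 = 18.636
Dilution factor through tube 2 = 3 × 18.636 = 55.909
[tube 2] = 6.00 × 10^9 copies/μL / 55.909 = 1.07 × 10^8 copies/μL

1.07 × 10^8 copies/μL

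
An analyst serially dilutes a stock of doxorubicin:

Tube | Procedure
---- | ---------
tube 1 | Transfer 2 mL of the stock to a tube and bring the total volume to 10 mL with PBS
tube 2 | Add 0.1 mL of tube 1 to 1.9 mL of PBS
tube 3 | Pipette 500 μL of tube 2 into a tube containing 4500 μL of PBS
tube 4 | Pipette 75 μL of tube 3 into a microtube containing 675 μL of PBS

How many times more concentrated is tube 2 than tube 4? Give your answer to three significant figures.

Step 1: 2 mL brought to 10 mL → factor 10/2 = 5
Step 2: 0.1 mL + 1.9 mL = 2 mL total → factor 2/0.1 = 20
Step 3: 500 μL + 4500 μL = 5000 μL total → factor 5000/500 = 10
Step 4: 75 μL + 675 μL = 750 μL total → factor 750/75 = 10
Dilution factor to tube 2 = 100; to tube 4 = 10000
[tube 2]/[tube 4] = (factor to tube 4)/(factor to tube 2) = 10000/100 = 100

100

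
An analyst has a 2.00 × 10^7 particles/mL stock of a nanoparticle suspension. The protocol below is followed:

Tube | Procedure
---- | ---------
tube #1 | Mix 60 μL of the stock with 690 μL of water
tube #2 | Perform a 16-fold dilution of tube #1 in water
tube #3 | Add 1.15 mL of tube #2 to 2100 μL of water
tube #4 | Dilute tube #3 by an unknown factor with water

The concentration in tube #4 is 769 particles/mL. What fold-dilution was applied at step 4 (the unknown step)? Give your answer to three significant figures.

Step 1: 60 μL + 690 μL = 750 μL total → factor 750/60 = 12.5
Step 2: 16-fold → factor 16
Step 3: 1.15 mL + 2100 μL = 3.25 mL total → factor 3.25/1.15 = 2.8261
Step 4: unknown factor x
Product of known-step factors = 565.22
Overall factor = 2.00 × 10^7 particles/mL / (769 particles/mL) = 26008
x = 26008 / 565.22 = 46.0

46.0-fold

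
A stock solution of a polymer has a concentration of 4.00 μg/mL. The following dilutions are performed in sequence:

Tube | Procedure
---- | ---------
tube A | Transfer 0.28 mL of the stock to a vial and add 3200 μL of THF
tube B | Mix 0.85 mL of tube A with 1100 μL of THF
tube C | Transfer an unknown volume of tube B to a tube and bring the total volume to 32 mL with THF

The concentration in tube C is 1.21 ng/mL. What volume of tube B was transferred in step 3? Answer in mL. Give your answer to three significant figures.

Step 1: 0.28 mL + 3200 μL = 3.48 mL total → factor 3.48/0.28 = 12.429
Step 2: 0.85 mL + 1100 μL = 1.95 mL total → factor 1.95/0.85 = 2.2941
Step 3: v brought to 32 mL → factor = 32 mL/v
Product of known-step factors = 28.513
Overall factor = 4.00 μg/mL / (1.21 ng/mL) = 3305.8
Step-3 factor = 3305.8 / 28.513 = 115.94
v = 32 mL / 115.94 = 0.276 mL

0.276 mL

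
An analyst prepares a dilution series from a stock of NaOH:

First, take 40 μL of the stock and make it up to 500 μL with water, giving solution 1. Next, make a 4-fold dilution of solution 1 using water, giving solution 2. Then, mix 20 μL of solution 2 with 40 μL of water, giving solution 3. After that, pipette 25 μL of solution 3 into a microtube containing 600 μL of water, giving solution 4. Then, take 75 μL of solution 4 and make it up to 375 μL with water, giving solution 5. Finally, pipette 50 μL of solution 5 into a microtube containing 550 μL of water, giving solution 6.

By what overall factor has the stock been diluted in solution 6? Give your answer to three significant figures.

Step 1: 40 μL brought to 500 μL → factor 500/40 = 12.5
Step 2: 4-fold → factor 4
Step 3: 20 μL + 40 μL = 60 μL total → factor 60/20 = 3
Step 4: 25 μL + 600 μL = 625 μL total → factor 625/25 = 25
Step 5: 75 μL brought to 375 μL → factor 375/75 = 5
Step 6: 50 μL + 550 μL = 600 μL total → factor 600/50 = 12
Overall dilution factor = 12.5 × 4 × 3 × 25 × 5 × 12 = 2.25 × 10^5

2.25 × 10^5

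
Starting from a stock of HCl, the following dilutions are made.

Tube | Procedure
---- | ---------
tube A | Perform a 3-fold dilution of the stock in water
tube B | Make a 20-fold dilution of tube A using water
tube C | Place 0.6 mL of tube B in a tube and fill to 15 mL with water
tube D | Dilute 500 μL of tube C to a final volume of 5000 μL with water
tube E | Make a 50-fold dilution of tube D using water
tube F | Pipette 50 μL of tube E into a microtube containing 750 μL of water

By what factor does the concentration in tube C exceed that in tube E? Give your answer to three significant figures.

500

Step 1: 3-fold → factor 3
Step 2: 20-fold → factor 20
Step 3: 0.6 mL brought to 15 mL → factor 15/0.6 = 25
Step 4: 500 μL brought to 5000 μL → factor 5000/500 = 10
Step 5: 50-fold → factor 50
Dilution factor to tube C = 1500; to tube E = 7.5 × 10^5
[tube C]/[tube E] = (factor to tube E)/(factor to tube C) = 7.5 × 10^5/1500 = 500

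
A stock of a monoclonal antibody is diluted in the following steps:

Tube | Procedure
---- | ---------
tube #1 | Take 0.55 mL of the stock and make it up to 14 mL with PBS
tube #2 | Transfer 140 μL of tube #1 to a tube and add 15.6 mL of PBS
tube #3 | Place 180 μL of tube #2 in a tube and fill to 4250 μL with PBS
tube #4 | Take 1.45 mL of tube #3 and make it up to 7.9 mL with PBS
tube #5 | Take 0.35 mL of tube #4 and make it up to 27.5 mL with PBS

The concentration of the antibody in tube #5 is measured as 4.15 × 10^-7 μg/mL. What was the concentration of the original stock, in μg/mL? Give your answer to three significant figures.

12.0 μg/mL

Step 1: 0.55 mL brought to 14 mL → factor 14/0.55 = 25.455
Step 2: 140 μL + 15.6 mL = 15740 μL total → factor 15740/140 = 112.43
Step 3: 180 μL brought to 4250 μL → factor 4250/180 = 23.611
Step 4: 1.45 mL brought to 7.9 mL → factor 7.9/1.45 = 5.4483
Step 5: 0.35 mL brought to 27.5 mL → factor 27.5/0.35 = 78.571
Overall dilution factor = 25.455 × 112.43 × 23.611 × 5.4483 × 78.571 = 2.8926 × 10^7
Stock = 4.15 × 10^-7 μg/mL × 2.8926 × 10^7 = 12.0 μg/mL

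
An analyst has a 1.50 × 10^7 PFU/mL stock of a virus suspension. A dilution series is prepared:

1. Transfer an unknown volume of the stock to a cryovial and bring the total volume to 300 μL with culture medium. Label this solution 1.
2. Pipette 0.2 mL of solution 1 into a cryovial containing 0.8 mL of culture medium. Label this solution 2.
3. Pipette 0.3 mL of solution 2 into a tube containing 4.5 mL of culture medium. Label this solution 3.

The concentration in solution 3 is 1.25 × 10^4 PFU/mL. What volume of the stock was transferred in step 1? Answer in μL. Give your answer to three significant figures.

Step 1: v brought to 300 μL → factor = 300 μL/v
Step 2: 0.2 mL + 0.8 mL = 1 mL total → factor 1/0.2 = 5
Step 3: 0.3 mL + 4.5 mL = 4.8 mL total → factor 4.8/0.3 = 16
Product of known-step factors = 80
Overall factor = 1.50 × 10^7 PFU/mL / (1.25 × 10^4 PFU/mL) = 1200
Step-1 factor = 1200 / 80 = 15
v = 300 μL / 15 = 20.0 μL

20.0 μL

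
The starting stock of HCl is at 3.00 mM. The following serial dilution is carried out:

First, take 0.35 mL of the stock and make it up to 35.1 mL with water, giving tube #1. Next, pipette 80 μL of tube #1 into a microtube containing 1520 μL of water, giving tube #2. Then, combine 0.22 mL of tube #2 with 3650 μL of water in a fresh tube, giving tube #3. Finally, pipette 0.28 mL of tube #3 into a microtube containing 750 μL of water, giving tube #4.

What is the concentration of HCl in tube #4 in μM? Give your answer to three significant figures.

Step 1: 0.35 mL brought to 35.1 mL → factor 35.1/0.35 = 100.29
Step 2: 80 μL + 1520 μL = 1600 μL total → factor 1600/80 = 20
Step 3: 0.22 mL + 3650 μL = 3.87 mL total → factor 3.87/0.22 = 17.591
Step 4: 0.28 mL + 750 μL = 1.03 mL total → factor 1.03/0.28 = 3.6786
Overall dilution factor = 100.29 × 20 × 17.591 × 3.6786 = 1.2979 × 10^5
Final = 3.00 mM / 1.2979 × 10^5 = 2.311 × 10^-5 mM = 0.0231 μM

0.0231 μM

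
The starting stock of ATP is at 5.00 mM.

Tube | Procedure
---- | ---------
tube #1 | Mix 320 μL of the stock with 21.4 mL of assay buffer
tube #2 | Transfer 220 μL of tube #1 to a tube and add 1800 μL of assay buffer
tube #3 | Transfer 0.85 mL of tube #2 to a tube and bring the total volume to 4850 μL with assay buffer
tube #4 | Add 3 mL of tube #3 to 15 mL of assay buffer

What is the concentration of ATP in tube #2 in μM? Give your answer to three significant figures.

Step 1: 320 μL + 21.4 mL = 21720 μL total → factor 21720/320 = 67.875
Step 2: 220 μL + 1800 μL = 2020 μL total → factor 2020/220 = 9.1818
Dilution factor through tube #2 = 67.875 × 9.1818 = 623.22
[tube #2] = 5.00 mM / 623.22 = 0.008023 mM = 8.02 μM

8.02 μM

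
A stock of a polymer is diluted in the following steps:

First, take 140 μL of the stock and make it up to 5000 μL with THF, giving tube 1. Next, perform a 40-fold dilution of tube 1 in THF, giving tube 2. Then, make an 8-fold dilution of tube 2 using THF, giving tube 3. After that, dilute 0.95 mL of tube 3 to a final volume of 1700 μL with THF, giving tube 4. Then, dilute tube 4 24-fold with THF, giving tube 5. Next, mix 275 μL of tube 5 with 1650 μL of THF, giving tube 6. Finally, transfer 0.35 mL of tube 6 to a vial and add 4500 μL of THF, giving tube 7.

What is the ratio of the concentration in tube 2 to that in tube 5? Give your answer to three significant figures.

344

Step 1: 140 μL brought to 5000 μL → factor 5000/140 = 35.714
Step 2: 40-fold → factor 40
Step 3: 8-fold → factor 8
Step 4: 0.95 mL brought to 1700 μL → factor 1.7/0.95 = 1.7895
Step 5: 24-fold → factor 24
Dilution factor to tube 2 = 1428.6; to tube 5 = 4.9083 × 10^5
[tube 2]/[tube 5] = (factor to tube 5)/(factor to tube 2) = 4.9083 × 10^5/1428.6 = 344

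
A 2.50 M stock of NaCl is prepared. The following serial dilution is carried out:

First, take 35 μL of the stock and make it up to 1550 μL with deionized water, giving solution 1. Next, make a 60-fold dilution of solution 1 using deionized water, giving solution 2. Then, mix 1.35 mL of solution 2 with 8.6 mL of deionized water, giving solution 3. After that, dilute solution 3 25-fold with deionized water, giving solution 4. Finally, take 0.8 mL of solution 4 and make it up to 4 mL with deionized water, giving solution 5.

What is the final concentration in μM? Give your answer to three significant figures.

1.02 μM

Step 1: 35 μL brought to 1550 μL → factor 1550/35 = 44.286
Step 2: 60-fold → factor 60
Step 3: 1.35 mL + 8.6 mL = 9.95 mL total → factor 9.95/1.35 = 7.3704
Step 4: 25-fold → factor 25
Step 5: 0.8 mL brought to 4 mL → factor 4/0.8 = 5
Overall dilution factor = 44.286 × 60 × 7.3704 × 25 × 5 = 2.448 × 10^6
Final = 2.50 M / 2.448 × 10^6 = 1.021 × 10^-6 M = 1.02 μM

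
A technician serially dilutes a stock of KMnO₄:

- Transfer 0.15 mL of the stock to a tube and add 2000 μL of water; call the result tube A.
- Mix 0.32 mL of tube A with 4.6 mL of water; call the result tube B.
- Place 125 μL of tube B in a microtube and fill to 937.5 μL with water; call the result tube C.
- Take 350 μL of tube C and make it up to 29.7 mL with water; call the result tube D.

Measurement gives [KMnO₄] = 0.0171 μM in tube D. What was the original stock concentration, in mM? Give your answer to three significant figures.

2.40 mM

Step 1: 0.15 mL + 2000 μL = 2.15 mL total → factor 2.15/0.15 = 14.333
Step 2: 0.32 mL + 4.6 mL = 4.92 mL total → factor 4.92/0.32 = 15.375
Step 3: 125 μL brought to 937.5 μL → factor 937.5/125 = 7.5
Step 4: 350 μL brought to 29.7 mL → factor 29700/350 = 84.857
Overall dilution factor = 14.333 × 15.375 × 7.5 × 84.857 = 1.4025 × 10^5
Stock = 0.0171 μM × 1.4025 × 10^5 = 2398 μM = 2.40 mM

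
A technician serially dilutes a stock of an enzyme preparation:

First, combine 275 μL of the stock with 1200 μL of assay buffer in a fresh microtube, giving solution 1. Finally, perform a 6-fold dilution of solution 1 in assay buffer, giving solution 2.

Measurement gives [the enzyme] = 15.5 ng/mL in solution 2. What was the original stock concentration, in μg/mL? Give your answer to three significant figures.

Step 1: 275 μL + 1200 μL = 1475 μL total → factor 1475/275 = 5.3636
Step 2: 6-fold → factor 6
Overall dilution factor = 5.3636 × 6 = 32.182
Stock = 15.5 ng/mL × 32.182 = 498.8 ng/mL = 0.499 μg/mL

0.499 μg/mL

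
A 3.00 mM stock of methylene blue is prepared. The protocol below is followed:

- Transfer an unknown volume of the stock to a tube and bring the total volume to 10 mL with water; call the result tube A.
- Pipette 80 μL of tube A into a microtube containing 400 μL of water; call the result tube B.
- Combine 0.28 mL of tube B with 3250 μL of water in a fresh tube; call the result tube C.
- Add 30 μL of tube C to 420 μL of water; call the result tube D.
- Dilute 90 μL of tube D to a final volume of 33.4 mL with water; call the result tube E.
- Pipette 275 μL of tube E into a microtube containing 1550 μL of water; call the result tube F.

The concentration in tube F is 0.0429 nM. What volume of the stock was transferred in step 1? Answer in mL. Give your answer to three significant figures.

Step 1: v brought to 10 mL → factor = 10 mL/v
Step 2: 80 μL + 400 μL = 480 μL total → factor 480/80 = 6
Step 3: 0.28 mL + 3250 μL = 3.53 mL total → factor 3.53/0.28 = 12.607
Step 4: 30 μL + 420 μL = 450 μL total → factor 450/30 = 15
Step 5: 90 μL brought to 33.4 mL → factor 33400/90 = 371.11
Step 6: 275 μL + 1550 μL = 1825 μL total → factor 1825/275 = 6.6364
Product of known-step factors = 2.7944 × 10^6
Overall factor = 3.00 mM / (0.0429 nM) = 6.993 × 10^7
Step-1 factor = 6.993 × 10^7 / 2.7944 × 10^6 = 25.025
v = 10 mL / 25.025 = 0.400 mL

0.400 mL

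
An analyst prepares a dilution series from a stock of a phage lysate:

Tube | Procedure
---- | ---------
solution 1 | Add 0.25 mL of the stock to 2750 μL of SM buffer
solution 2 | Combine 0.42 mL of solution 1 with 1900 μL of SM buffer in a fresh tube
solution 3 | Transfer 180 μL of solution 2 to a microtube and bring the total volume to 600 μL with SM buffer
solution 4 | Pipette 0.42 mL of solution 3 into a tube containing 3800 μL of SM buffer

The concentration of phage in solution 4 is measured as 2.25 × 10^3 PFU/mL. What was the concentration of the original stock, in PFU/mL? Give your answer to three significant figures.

5.00 × 10^6 PFU/mL

Step 1: 0.25 mL + 2750 μL = 3 mL total → factor 3/0.25 = 12
Step 2: 0.42 mL + 1900 μL = 2.32 mL total → factor 2.32/0.42 = 5.5238
Step 3: 180 μL brought to 600 μL → factor 600/180 = 3.3333
Step 4: 0.42 mL + 3800 μL = 4.22 mL total → factor 4.22/0.42 = 10.048
Overall dilution factor = 12 × 5.5238 × 3.3333 × 10.048 = 2220
Stock = 2.25 × 10^3 PFU/mL × 2220 = 5.00 × 10^6 PFU/mL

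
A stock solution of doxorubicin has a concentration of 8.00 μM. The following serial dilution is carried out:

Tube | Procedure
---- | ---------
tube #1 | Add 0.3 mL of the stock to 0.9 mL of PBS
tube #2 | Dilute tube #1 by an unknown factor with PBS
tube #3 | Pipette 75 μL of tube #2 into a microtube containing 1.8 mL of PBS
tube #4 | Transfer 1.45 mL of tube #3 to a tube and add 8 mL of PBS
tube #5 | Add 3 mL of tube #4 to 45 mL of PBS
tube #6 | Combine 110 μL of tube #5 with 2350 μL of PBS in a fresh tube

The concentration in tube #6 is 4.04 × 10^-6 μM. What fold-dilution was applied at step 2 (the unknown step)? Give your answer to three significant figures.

8.49-fold

Step 1: 0.3 mL + 0.9 mL = 1.2 mL total → factor 1.2/0.3 = 4
Step 2: unknown factor x
Step 3: 75 μL + 1.8 mL = 1875 μL total → factor 1875/75 = 25
Step 4: 1.45 mL + 8 mL = 9.45 mL total → factor 9.45/1.45 = 6.5172
Step 5: 3 mL + 45 mL = 48 mL total → factor 48/3 = 16
Step 6: 110 μL + 2350 μL = 2460 μL total → factor 2460/110 = 22.364
Product of known-step factors = 2.332 × 10^5
Overall factor = 8.00 μM / (4.04 × 10^-6 μM) = 1.9802 × 10^6
x = 1.9802 × 10^6 / 2.332 × 10^5 = 8.49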